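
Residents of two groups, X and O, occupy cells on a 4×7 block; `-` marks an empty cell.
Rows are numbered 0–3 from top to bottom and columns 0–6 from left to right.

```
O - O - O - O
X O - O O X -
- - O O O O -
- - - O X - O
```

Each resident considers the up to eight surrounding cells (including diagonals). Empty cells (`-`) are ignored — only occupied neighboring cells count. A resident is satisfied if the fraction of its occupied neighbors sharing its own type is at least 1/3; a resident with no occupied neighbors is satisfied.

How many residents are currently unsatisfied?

4

Row 0: (0,0)O 1/2 ✓ · (0,2)O 2/2 ✓ · (0,4)O 2/3 ✓ · (0,6)O 0/1 ✗
Row 1: (1,0)X 0/2 ✗ · (1,1)O 3/4 ✓ · (1,3)O 6/6 ✓ · (1,4)O 5/6 ✓ · (1,5)X 0/5 ✗
Row 2: (2,2)O 4/4 ✓ · (2,3)O 5/6 ✓ · (2,4)O 5/7 ✓ · (2,5)O 3/5 ✓
Row 3: (3,3)O 3/4 ✓ · (3,4)X 0/4 ✗ · (3,6)O 1/1 ✓
Unsatisfied: (0,6), (1,0), (1,5), (3,4) — 4 in total.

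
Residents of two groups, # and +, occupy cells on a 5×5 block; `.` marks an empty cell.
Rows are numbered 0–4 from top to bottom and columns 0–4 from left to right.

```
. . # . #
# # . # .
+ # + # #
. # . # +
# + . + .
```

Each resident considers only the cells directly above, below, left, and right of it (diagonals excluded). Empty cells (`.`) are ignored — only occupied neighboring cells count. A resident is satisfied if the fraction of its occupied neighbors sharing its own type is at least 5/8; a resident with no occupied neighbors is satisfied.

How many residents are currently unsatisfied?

(0,2)# 0/0 satisfied
(0,4)# 0/0 satisfied
(1,0)# 1/2 not
(1,1)# 2/2 satisfied
(1,3)# 1/1 satisfied
(2,0)+ 0/2 not
(2,1)# 2/4 not
(2,2)+ 0/2 not
(2,3)# 3/4 satisfied
(2,4)# 1/2 not
(3,1)# 1/2 not
(3,3)# 1/3 not
(3,4)+ 0/2 not
(4,0)# 0/1 not
(4,1)+ 0/2 not
(4,3)+ 0/1 not
Unsatisfied: (1,0), (2,0), (2,1), (2,2), (2,4), (3,1), (3,3), (3,4), (4,0), (4,1), (4,3) — 11 in total.

11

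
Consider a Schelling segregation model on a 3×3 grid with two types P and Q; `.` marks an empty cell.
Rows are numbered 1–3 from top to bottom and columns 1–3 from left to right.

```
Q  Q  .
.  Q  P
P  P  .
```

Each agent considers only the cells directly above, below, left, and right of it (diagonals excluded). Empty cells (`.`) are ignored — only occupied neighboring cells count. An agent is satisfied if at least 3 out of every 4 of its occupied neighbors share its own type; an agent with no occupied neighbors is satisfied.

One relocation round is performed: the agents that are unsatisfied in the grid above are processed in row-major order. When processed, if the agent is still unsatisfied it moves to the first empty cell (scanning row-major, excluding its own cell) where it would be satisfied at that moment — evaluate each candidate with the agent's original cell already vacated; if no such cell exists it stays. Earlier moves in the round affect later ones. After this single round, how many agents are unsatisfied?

2

Initially unsatisfied (in order): (2,2), (2,3), (3,2).
  (2,2): no empty cell satisfies it; stays.
  (2,3) → (3,3).
  (3,2): no empty cell satisfies it; stays.
Resulting grid:
Q Q .
. Q .
P P P
Unsatisfied now: (2,2), (3,2).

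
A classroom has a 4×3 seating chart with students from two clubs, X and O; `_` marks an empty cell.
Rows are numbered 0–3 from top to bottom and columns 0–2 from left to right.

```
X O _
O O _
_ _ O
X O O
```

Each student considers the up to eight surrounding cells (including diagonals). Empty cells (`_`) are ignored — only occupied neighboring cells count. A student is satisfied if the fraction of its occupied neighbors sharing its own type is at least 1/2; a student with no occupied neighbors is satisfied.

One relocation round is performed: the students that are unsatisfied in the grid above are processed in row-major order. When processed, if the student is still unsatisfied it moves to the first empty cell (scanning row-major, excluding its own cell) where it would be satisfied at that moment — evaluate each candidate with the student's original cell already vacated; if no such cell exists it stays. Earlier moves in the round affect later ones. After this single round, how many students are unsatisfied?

Initially unsatisfied (in order): (0,0), (3,0).
  (0,0): no empty cell satisfies it; stays.
  (3,0): no empty cell satisfies it; stays.
Resulting grid:
X O _
O O _
_ _ O
X O O
Unsatisfied now: (0,0), (3,0).

2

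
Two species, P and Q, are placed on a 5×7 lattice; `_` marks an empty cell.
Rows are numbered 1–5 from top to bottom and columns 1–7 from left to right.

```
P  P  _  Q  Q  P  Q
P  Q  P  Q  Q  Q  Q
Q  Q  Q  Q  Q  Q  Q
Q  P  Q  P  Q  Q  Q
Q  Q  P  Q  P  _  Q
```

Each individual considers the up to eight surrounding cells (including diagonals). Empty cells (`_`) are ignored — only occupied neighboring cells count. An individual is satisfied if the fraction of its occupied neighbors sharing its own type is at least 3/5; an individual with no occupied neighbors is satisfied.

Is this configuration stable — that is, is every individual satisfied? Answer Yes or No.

Row 1: (1,1)P 2/3 satisfied · (1,2)P 3/4 satisfied · (1,4)Q 3/4 satisfied · (1,5)Q 4/5 satisfied · (1,6)P 0/5 not · (1,7)Q 2/3 satisfied
Row 2: (2,1)P 2/5 not · (2,2)Q 3/7 not · (2,3)P 1/7 not · (2,4)Q 6/7 satisfied · (2,5)Q 7/8 satisfied · (2,6)Q 7/8 satisfied · (2,7)Q 4/5 satisfied
Row 3: (3,1)Q 3/5 satisfied · (3,2)Q 5/8 satisfied · (3,3)Q 5/8 satisfied · (3,4)Q 6/8 satisfied · (3,5)Q 7/8 satisfied · (3,6)Q 8/8 satisfied · (3,7)Q 5/5 satisfied
Row 4: (4,1)Q 4/5 satisfied · (4,2)P 1/8 not · (4,3)Q 5/8 satisfied · (4,4)P 2/8 not · (4,5)Q 5/7 satisfied · (4,6)Q 6/7 satisfied · (4,7)Q 4/4 satisfied
Row 5: (5,1)Q 2/3 satisfied · (5,2)Q 3/5 satisfied · (5,3)P 2/5 not · (5,4)Q 2/5 not · (5,5)P 1/4 not · (5,7)Q 2/2 satisfied
For instance (1,6) has only 0/5 same-type neighbors, below 3/5.

No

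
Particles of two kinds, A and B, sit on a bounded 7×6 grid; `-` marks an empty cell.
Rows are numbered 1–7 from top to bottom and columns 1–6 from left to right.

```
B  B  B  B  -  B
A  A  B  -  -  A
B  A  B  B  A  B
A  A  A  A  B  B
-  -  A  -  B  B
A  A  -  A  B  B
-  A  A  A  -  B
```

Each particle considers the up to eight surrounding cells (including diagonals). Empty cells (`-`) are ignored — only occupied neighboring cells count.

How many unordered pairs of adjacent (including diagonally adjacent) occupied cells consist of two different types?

Scan each occupied cell's neighbors to the right and below (and the two forward diagonals) so each pair is counted once.
From row 1: 6 unlike of 12 pairs (running 6/12).
From row 2: 6 unlike of 12 pairs (running 12/24).
From row 3: 13 unlike of 21 pairs (running 25/45).
From row 4: 2 unlike of 13 pairs (running 27/58).
From row 5: 1 unlike of 8 pairs (running 28/66).
From row 6: 2 unlike of 11 pairs (running 30/77).
From row 7: 0 unlike of 2 pairs (running 30/79).
Total adjacent occupied pairs: 79; unlike-type pairs: 30.

30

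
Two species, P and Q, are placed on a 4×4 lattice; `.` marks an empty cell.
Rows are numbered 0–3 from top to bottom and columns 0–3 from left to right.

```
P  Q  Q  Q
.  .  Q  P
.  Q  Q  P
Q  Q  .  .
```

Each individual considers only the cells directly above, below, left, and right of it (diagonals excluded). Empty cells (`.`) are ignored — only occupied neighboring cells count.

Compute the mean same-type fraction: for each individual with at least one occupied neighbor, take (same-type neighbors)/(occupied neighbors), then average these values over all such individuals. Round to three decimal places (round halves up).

(0,0)P 0/1
(0,1)Q 1/2
(0,2)Q 3/3
(0,3)Q 1/2
(1,2)Q 2/3
(1,3)P 1/3
(2,1)Q 2/2
(2,2)Q 2/3
(2,3)P 1/2
(3,0)Q 1/1
(3,1)Q 2/2
Sum over 11 individuals: 0/1 + 1/2 + 3/3 + 1/2 + 2/3 + 1/3 + 2/2 + 2/3 + 1/2 + 1/1 + 2/2 = 43/6; mean = 43/6 ÷ 11 = 43/66 = 0.651515… → 0.652.

0.652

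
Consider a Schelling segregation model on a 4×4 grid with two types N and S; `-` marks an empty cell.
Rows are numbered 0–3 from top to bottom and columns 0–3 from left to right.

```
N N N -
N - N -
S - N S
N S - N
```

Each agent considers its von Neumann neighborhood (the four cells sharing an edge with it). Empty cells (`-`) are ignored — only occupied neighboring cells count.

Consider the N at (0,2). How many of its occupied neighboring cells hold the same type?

2

Occupied neighbors of (0,2): (1,2)=N, (0,1)=N.
Same type (N): 2 of 2.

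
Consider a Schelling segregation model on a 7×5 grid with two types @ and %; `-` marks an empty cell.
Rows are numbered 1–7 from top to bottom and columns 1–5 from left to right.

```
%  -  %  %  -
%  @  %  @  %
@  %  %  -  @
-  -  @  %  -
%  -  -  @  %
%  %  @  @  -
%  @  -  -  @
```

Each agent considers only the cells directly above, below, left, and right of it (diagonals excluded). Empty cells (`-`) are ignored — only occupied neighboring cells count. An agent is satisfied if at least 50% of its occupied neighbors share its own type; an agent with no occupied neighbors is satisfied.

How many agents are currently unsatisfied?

(1,1)% 1/1 satisfied
(1,3)% 2/2 satisfied
(1,4)% 1/2 satisfied
(2,1)% 1/3 not
(2,2)@ 0/3 not
(2,3)% 2/4 satisfied
(2,4)@ 0/3 not
(2,5)% 0/2 not
(3,1)@ 0/2 not
(3,2)% 1/3 not
(3,3)% 2/3 satisfied
(3,5)@ 0/1 not
(4,3)@ 0/2 not
(4,4)% 0/2 not
(5,1)% 1/1 satisfied
(5,4)@ 1/3 not
(5,5)% 0/1 not
(6,1)% 3/3 satisfied
(6,2)% 1/3 not
(6,3)@ 1/2 satisfied
(6,4)@ 2/2 satisfied
(7,1)% 1/2 satisfied
(7,2)@ 0/2 not
(7,5)@ 0/0 satisfied
Unsatisfied: (2,1), (2,2), (2,4), (2,5), (3,1), (3,2), (3,5), (4,3), (4,4), (5,4), (5,5), (6,2), (7,2) — 13 in total.

13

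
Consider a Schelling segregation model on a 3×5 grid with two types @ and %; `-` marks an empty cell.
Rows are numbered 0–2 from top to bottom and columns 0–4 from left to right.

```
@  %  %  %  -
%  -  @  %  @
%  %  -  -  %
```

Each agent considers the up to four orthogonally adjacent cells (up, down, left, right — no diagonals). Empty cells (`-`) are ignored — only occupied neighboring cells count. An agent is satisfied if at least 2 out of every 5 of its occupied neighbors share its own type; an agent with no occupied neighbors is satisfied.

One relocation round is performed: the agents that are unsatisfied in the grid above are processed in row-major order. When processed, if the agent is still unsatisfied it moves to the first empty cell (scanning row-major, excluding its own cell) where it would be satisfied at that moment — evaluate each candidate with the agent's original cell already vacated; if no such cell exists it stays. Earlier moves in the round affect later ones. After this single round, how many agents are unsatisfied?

Initially unsatisfied (in order): (0,0), (1,2), (1,3), (1,4), (2,4).
  (0,0) → (0,4).
  (1,2): no empty cell satisfies it; stays.
  (1,3) → (0,0).
  (1,4): now satisfied by earlier moves; stays.
  (2,4) → (1,1).
Resulting grid:
% % % % @
% % @ - @
% % - - -
Unsatisfied now: (1,2).

1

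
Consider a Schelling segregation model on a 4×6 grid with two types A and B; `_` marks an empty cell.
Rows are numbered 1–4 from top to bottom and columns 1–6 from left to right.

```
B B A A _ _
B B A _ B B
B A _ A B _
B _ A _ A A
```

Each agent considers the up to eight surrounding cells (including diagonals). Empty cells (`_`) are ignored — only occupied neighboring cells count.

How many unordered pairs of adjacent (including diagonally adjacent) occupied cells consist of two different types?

Scan each occupied cell's neighbors to the right and below (and the two forward diagonals) so each pair is counted once.
Row 1: B(1,1)–B(1,2)= B(1,1)–B(2,1)= B(1,1)–B(2,2)= B(1,2)–A(1,3)≠ B(1,2)–B(2,2)= B(1,2)–A(2,3)≠ B(1,2)–B(2,1)= A(1,3)–A(1,4)= A(1,3)–A(2,3)= A(1,3)–B(2,2)≠ A(1,4)–B(2,5)≠ A(1,4)–A(2,3)=  → 4/12 unlike.
Row 2: B(2,1)–B(2,2)= B(2,1)–B(3,1)= B(2,1)–A(3,2)≠ B(2,2)–A(2,3)≠ B(2,2)–A(3,2)≠ B(2,2)–B(3,1)= A(2,3)–A(3,4)= A(2,3)–A(3,2)= B(2,5)–B(2,6)= B(2,5)–B(3,5)= B(2,5)–A(3,4)≠ B(2,6)–B(3,5)=  → 4/12 unlike.
Row 3: B(3,1)–A(3,2)≠ B(3,1)–B(4,1)= A(3,2)–A(4,3)= A(3,2)–B(4,1)≠ A(3,4)–B(3,5)≠ A(3,4)–A(4,5)= A(3,4)–A(4,3)= B(3,5)–A(4,5)≠ B(3,5)–A(4,6)≠  → 5/9 unlike.
Row 4: A(4,5)–A(4,6)=  → 0/1 unlike.
Total adjacent occupied pairs: 34; unlike-type pairs: 13.

13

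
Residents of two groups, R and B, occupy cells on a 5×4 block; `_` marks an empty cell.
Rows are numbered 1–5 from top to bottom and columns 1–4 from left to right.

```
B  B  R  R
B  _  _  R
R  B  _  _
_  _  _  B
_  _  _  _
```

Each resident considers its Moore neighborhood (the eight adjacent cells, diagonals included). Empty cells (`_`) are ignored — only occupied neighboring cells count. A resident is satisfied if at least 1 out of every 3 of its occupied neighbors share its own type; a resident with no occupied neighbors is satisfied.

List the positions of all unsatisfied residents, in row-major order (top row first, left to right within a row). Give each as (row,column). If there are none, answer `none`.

(3,1)

Row 1: (1,1)B 2/2 satisfied · (1,2)B 2/3 satisfied · (1,3)R 2/3 satisfied · (1,4)R 2/2 satisfied
Row 2: (2,1)B 3/4 satisfied · (2,4)R 2/2 satisfied
Row 3: (3,1)R 0/2 not · (3,2)B 1/2 satisfied
Row 4: (4,4)B 0/0 satisfied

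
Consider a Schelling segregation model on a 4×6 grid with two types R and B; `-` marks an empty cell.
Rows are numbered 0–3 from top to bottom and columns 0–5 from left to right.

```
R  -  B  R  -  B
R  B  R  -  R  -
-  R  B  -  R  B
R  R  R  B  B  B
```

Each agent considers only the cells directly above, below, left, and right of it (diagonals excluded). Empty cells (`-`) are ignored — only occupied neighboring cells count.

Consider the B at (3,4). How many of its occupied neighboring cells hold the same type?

2

Occupied neighbors of (3,4): (2,4)=R, (3,3)=B, (3,5)=B.
Same type (B): 2 of 3.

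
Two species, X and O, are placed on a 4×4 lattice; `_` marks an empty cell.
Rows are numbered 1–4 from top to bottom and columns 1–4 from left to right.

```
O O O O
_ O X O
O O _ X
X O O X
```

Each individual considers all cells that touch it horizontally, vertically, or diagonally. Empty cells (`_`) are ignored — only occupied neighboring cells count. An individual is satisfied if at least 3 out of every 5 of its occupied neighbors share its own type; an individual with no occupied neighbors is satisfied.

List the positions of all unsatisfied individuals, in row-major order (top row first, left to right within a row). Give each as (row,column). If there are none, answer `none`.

Row 1: (1,1)O 2/2 satisfied · (1,2)O 3/4 satisfied · (1,3)O 4/5 satisfied · (1,4)O 2/3 satisfied
Row 2: (2,2)O 5/6 satisfied · (2,3)X 1/7 not · (2,4)O 2/4 not
Row 3: (3,1)O 3/4 satisfied · (3,2)O 4/6 satisfied · (3,4)X 2/4 not
Row 4: (4,1)X 0/3 not · (4,2)O 3/4 satisfied · (4,3)O 2/4 not · (4,4)X 1/2 not

(2,3), (2,4), (3,4), (4,1), (4,3), (4,4)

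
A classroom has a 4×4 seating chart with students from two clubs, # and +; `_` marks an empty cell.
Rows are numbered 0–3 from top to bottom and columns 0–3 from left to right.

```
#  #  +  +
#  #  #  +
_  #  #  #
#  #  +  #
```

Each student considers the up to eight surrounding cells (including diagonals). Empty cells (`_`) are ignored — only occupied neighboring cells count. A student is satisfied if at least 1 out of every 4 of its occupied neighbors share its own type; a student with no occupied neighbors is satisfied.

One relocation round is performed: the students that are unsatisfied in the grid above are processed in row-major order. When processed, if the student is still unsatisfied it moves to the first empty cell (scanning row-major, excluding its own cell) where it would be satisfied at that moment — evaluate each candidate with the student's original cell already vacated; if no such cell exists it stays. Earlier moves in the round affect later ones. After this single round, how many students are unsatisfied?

Initially unsatisfied (in order): (3,2).
  (3,2): no empty cell satisfies it; stays.
Resulting grid:
# # + +
# # # +
_ # # #
# # + #
Unsatisfied now: (3,2).

1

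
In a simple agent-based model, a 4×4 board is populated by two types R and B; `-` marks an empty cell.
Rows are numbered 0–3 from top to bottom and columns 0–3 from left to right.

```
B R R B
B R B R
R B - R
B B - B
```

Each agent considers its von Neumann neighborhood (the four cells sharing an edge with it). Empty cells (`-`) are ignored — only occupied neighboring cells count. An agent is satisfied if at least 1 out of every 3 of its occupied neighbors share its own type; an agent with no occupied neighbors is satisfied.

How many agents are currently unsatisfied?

5

Row 0: (0,0)B 1/2 ✓ · (0,1)R 2/3 ✓ · (0,2)R 1/3 ✓ · (0,3)B 0/2 ✗
Row 1: (1,0)B 1/3 ✓ · (1,1)R 1/4 ✗ · (1,2)B 0/3 ✗ · (1,3)R 1/3 ✓
Row 2: (2,0)R 0/3 ✗ · (2,1)B 1/3 ✓ · (2,3)R 1/2 ✓
Row 3: (3,0)B 1/2 ✓ · (3,1)B 2/2 ✓ · (3,3)B 0/1 ✗
Unsatisfied: (0,3), (1,1), (1,2), (2,0), (3,3) — 5 in total.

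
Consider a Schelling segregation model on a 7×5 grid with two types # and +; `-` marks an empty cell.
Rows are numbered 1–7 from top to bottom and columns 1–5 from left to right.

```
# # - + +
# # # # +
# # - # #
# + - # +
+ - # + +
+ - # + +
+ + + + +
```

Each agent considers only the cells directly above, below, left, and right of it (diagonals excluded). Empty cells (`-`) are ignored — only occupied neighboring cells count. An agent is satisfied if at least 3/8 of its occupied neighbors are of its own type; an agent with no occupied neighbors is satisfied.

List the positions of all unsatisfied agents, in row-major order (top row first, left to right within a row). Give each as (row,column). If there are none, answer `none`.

(2,5), (3,5), (4,1), (4,2), (4,4), (4,5), (6,3)

(1,1)# 2/2 ✓
(1,2)# 2/2 ✓
(1,4)+ 1/2 ✓
(1,5)+ 2/2 ✓
(2,1)# 3/3 ✓
(2,2)# 4/4 ✓
(2,3)# 2/2 ✓
(2,4)# 2/4 ✓
(2,5)+ 1/3 ✗
(3,1)# 3/3 ✓
(3,2)# 2/3 ✓
(3,4)# 3/3 ✓
(3,5)# 1/3 ✗
(4,1)# 1/3 ✗
(4,2)+ 0/2 ✗
(4,4)# 1/3 ✗
(4,5)+ 1/3 ✗
(5,1)+ 1/2 ✓
(5,3)# 1/2 ✓
(5,4)+ 2/4 ✓
(5,5)+ 3/3 ✓
(6,1)+ 2/2 ✓
(6,3)# 1/3 ✗
(6,4)+ 3/4 ✓
(6,5)+ 3/3 ✓
(7,1)+ 2/2 ✓
(7,2)+ 2/2 ✓
(7,3)+ 2/3 ✓
(7,4)+ 3/3 ✓
(7,5)+ 2/2 ✓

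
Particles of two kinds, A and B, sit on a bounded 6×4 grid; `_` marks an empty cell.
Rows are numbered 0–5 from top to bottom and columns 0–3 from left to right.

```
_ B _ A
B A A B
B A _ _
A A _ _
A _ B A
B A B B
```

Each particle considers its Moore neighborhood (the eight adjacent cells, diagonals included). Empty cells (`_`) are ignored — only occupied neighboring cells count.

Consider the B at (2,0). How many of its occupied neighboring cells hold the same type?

Occupied neighbors of (2,0): (1,0)=B, (1,1)=A, (2,1)=A, (3,0)=A, (3,1)=A.
Same type (B): 1 of 5.

1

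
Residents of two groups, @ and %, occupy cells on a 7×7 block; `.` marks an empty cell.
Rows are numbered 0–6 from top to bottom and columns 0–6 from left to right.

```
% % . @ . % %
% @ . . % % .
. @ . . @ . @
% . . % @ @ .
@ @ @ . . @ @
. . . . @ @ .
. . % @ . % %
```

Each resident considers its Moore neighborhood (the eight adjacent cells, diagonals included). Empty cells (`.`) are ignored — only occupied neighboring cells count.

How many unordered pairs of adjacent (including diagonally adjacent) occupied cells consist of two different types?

18

Scan each occupied cell's neighbors to the right and below (and the two forward diagonals) so each pair is counted once.
From row 0: 3 unlike of 10 pairs (running 3/10).
From row 1: 5 unlike of 7 pairs (running 8/17).
From row 2: 2 unlike of 5 pairs (running 10/22).
From row 3: 4 unlike of 8 pairs (running 14/30).
From row 4: 0 unlike of 6 pairs (running 14/36).
From row 5: 3 unlike of 5 pairs (running 17/41).
From row 6: 1 unlike of 2 pairs (running 18/43).
Total adjacent occupied pairs: 43; unlike-type pairs: 18.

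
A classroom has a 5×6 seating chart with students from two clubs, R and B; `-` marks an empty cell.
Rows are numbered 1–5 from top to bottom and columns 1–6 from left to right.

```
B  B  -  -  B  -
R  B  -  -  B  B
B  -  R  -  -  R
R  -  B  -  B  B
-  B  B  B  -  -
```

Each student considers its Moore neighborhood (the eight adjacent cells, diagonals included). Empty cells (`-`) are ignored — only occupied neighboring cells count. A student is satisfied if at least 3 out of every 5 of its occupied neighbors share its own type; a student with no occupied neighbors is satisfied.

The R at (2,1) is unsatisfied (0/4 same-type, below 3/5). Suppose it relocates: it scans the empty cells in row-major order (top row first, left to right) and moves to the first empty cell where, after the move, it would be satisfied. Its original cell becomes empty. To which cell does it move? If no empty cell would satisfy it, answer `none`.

none

Vacating (2,1). Empty cells in order:
  (1,3): 0/2 same-type → still unsatisfied.
  (1,4): 0/2 same-type → still unsatisfied.
  (1,6): 0/3 same-type → still unsatisfied.
  (2,3): 1/3 same-type → still unsatisfied.
  (2,4): 1/3 same-type → still unsatisfied.
  (3,2): 2/5 same-type → still unsatisfied.
  (3,4): 1/4 same-type → still unsatisfied.
  (3,5): 1/5 same-type → still unsatisfied.
  (4,2): 2/6 same-type → still unsatisfied.
  (4,4): 1/5 same-type → still unsatisfied.
  (5,1): 1/2 same-type → still unsatisfied.
  (5,5): 0/3 same-type → still unsatisfied.
  (5,6): 0/2 same-type → still unsatisfied.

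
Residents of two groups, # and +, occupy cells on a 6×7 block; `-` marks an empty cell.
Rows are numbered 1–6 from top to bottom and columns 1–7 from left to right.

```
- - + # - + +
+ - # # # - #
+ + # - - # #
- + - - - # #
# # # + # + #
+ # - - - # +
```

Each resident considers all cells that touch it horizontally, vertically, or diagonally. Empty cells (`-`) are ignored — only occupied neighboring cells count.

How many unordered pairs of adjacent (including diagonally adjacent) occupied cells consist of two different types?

Scan each occupied cell's neighbors to the right and below (and the two forward diagonals) so each pair is counted once.
From row 1: 6 unlike of 10 pairs (running 6/10).
From row 2: 1 unlike of 10 pairs (running 7/20).
From row 3: 2 unlike of 10 pairs (running 9/30).
From row 4: 5 unlike of 9 pairs (running 14/39).
From row 5: 8 unlike of 16 pairs (running 22/55).
From row 6: 2 unlike of 2 pairs (running 24/57).
Total adjacent occupied pairs: 57; unlike-type pairs: 24.

24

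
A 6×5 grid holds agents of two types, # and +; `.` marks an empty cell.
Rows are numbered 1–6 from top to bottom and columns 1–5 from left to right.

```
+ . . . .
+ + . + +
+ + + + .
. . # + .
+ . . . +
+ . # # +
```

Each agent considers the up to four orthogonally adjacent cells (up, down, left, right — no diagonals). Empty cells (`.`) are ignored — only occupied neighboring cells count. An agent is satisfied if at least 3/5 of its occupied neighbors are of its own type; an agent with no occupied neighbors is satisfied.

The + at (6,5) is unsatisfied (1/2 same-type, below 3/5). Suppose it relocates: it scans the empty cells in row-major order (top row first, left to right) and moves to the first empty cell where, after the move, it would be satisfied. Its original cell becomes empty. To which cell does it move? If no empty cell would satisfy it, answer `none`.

Vacating (6,5). Empty cells in order:
  (1,2): 2/2 same-type → satisfied — stop here.

(1,2)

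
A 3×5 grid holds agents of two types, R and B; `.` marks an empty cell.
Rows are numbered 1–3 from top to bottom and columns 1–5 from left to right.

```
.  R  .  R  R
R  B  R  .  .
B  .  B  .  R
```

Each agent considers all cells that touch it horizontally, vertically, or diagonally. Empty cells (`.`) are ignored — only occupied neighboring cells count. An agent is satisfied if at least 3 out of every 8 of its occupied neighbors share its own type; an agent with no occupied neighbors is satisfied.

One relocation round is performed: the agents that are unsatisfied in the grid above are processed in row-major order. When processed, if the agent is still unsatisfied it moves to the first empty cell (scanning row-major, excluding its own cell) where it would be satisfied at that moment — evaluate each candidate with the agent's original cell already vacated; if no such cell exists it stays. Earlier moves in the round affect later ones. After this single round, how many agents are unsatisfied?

0

Initially unsatisfied (in order): (2,1).
  (2,1) → (1,1).
Resulting grid:
R R . R R
. B R . .
B . B . R
All satisfied now.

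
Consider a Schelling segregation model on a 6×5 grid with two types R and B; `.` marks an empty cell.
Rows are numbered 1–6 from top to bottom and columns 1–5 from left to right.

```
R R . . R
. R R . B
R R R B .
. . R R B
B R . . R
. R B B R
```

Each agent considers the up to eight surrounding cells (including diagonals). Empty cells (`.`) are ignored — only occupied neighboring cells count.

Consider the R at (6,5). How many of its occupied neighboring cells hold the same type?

Occupied neighbors of (6,5): (5,5)=R, (6,4)=B.
Same type (R): 1 of 2.

1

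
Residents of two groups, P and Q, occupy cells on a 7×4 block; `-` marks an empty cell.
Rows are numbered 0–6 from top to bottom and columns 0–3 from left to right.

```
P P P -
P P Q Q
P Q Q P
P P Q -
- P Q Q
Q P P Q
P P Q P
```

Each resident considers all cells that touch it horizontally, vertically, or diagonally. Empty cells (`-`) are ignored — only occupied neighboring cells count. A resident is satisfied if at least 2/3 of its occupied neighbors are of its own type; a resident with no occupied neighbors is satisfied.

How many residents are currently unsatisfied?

18

(0,0)P 3/3 ✓
(0,1)P 4/5 ✓
(0,2)P 2/4 ✗
(1,0)P 4/5 ✓
(1,1)P 5/8 ✗
(1,2)Q 3/7 ✗
(1,3)Q 2/4 ✗
(2,0)P 4/5 ✓
(2,1)Q 3/8 ✗
(2,2)Q 4/7 ✗
(2,3)P 0/4 ✗
(3,0)P 3/4 ✓
(3,1)P 3/7 ✗
(3,2)Q 4/7 ✗
(4,1)P 4/7 ✗
(4,2)Q 3/7 ✗
(4,3)Q 3/4 ✓
(5,0)Q 0/4 ✗
(5,1)P 4/7 ✗
(5,2)P 4/8 ✗
(5,3)Q 3/5 ✗
(6,0)P 2/3 ✓
(6,1)P 3/5 ✗
(6,2)Q 1/5 ✗
(6,3)P 1/3 ✗
Unsatisfied: (0,2), (1,1), (1,2), (1,3), (2,1), (2,2), (2,3), (3,1), (3,2), (4,1), (4,2), (5,0), (5,1), (5,2), (5,3), (6,1), (6,2), (6,3) — 18 in total.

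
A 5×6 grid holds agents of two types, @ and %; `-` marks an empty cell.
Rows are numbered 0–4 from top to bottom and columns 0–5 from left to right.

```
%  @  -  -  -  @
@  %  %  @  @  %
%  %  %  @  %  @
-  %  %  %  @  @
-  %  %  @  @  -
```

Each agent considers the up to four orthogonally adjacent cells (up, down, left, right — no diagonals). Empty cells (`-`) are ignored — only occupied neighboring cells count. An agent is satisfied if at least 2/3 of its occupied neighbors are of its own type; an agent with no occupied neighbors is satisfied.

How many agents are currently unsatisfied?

14

(0,0)% 0/2 not
(0,1)@ 0/2 not
(0,5)@ 0/1 not
(1,0)@ 0/3 not
(1,1)% 2/4 not
(1,2)% 2/3 satisfied
(1,3)@ 2/3 satisfied
(1,4)@ 1/3 not
(1,5)% 0/3 not
(2,0)% 1/2 not
(2,1)% 4/4 satisfied
(2,2)% 3/4 satisfied
(2,3)@ 1/4 not
(2,4)% 0/4 not
(2,5)@ 1/3 not
(3,1)% 3/3 satisfied
(3,2)% 4/4 satisfied
(3,3)% 1/4 not
(3,4)@ 2/4 not
(3,5)@ 2/2 satisfied
(4,1)% 2/2 satisfied
(4,2)% 2/3 satisfied
(4,3)@ 1/3 not
(4,4)@ 2/2 satisfied
Unsatisfied: (0,0), (0,1), (0,5), (1,0), (1,1), (1,4), (1,5), (2,0), (2,3), (2,4), (2,5), (3,3), (3,4), (4,3) — 14 in total.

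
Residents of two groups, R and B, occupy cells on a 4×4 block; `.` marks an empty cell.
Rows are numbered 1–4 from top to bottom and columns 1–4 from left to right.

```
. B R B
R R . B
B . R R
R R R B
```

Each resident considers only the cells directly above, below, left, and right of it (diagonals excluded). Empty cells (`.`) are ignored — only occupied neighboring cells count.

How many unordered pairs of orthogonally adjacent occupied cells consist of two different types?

Scan each occupied cell's neighbors to the right and below so each pair is counted once.
Row 1: B(1,2)–R(1,3)≠ B(1,2)–R(2,2)≠ R(1,3)–B(1,4)≠ B(1,4)–B(2,4)=  → 3/4 unlike.
Row 2: R(2,1)–R(2,2)= R(2,1)–B(3,1)≠ B(2,4)–R(3,4)≠  → 2/3 unlike.
Row 3: B(3,1)–R(4,1)≠ R(3,3)–R(3,4)= R(3,3)–R(4,3)= R(3,4)–B(4,4)≠  → 2/4 unlike.
Row 4: R(4,1)–R(4,2)= R(4,2)–R(4,3)= R(4,3)–B(4,4)≠  → 1/3 unlike.
Total adjacent occupied pairs: 14; unlike-type pairs: 8.

8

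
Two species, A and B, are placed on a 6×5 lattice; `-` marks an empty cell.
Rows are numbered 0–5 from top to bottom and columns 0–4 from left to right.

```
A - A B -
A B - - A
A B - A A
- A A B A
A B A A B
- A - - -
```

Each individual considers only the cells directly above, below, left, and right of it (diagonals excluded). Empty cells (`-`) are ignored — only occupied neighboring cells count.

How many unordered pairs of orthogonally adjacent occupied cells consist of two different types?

14

Scan each occupied cell's neighbors to the right and below so each pair is counted once.
From row 0: 1 unlike of 2 pairs (running 1/2).
From row 1: 1 unlike of 4 pairs (running 2/6).
From row 2: 3 unlike of 5 pairs (running 5/11).
From row 3: 5 unlike of 7 pairs (running 10/18).
From row 4: 4 unlike of 5 pairs (running 14/23).
Total adjacent occupied pairs: 23; unlike-type pairs: 14.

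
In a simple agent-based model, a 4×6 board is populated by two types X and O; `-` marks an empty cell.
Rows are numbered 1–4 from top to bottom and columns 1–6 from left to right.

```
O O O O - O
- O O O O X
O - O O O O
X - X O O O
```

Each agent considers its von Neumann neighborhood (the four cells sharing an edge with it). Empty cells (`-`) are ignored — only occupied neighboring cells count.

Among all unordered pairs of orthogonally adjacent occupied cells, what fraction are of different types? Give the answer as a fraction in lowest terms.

3/13

Scan each occupied cell's neighbors to the right and below so each pair is counted once.
From row 1: 1 unlike of 7 pairs (running 1/7).
From row 2: 2 unlike of 8 pairs (running 3/15).
From row 3: 2 unlike of 8 pairs (running 5/23).
From row 4: 1 unlike of 3 pairs (running 6/26).
Total adjacent occupied pairs: 26; unlike-type pairs: 6.
6/26 reduces to 3/13.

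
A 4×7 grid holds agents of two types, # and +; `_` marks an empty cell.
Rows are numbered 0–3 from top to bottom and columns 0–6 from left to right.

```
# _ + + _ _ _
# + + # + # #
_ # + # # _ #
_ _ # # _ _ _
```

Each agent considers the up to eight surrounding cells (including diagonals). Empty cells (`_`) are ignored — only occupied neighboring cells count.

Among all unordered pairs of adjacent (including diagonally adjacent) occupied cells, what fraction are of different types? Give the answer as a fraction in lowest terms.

Scan each occupied cell's neighbors to the right and below (and the two forward diagonals) so each pair is counted once.
Row 0: #(0,0)–#(1,0)= #(0,0)–+(1,1)≠ +(0,2)–+(0,3)= +(0,2)–+(1,2)= +(0,2)–#(1,3)≠ +(0,2)–+(1,1)= +(0,3)–#(1,3)≠ +(0,3)–+(1,4)= +(0,3)–+(1,2)=  → 3/9 unlike.
Row 1: #(1,0)–+(1,1)≠ #(1,0)–#(2,1)= +(1,1)–+(1,2)= +(1,1)–#(2,1)≠ +(1,1)–+(2,2)= +(1,2)–#(1,3)≠ +(1,2)–+(2,2)= +(1,2)–#(2,3)≠ +(1,2)–#(2,1)≠ #(1,3)–+(1,4)≠ #(1,3)–#(2,3)= #(1,3)–#(2,4)= #(1,3)–+(2,2)≠ +(1,4)–#(1,5)≠ +(1,4)–#(2,4)≠ +(1,4)–#(2,3)≠ #(1,5)–#(1,6)= #(1,5)–#(2,6)= #(1,5)–#(2,4)= #(1,6)–#(2,6)=  → 10/20 unlike.
Row 2: #(2,1)–+(2,2)≠ #(2,1)–#(3,2)= +(2,2)–#(2,3)≠ +(2,2)–#(3,2)≠ +(2,2)–#(3,3)≠ #(2,3)–#(2,4)= #(2,3)–#(3,3)= #(2,3)–#(3,2)= #(2,4)–#(3,3)=  → 4/9 unlike.
Row 3: #(3,2)–#(3,3)=  → 0/1 unlike.
Total adjacent occupied pairs: 39; unlike-type pairs: 17.
17/39 is already in lowest terms.

17/39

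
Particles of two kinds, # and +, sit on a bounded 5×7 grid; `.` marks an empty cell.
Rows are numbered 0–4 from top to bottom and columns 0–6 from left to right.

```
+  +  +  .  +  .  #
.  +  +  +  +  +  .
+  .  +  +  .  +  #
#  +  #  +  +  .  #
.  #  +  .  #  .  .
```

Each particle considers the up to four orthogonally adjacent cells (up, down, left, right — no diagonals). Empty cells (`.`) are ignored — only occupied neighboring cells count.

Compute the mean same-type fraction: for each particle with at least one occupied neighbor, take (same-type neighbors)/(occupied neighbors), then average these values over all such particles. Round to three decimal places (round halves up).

0.601

Row 0: (0,0)+ 1/1 · (0,1)+ 3/3 · (0,2)+ 2/2 · (0,4)+ 1/1 · (0,6)# — no occupied neighbors
Row 1: (1,1)+ 2/2 · (1,2)+ 4/4 · (1,3)+ 3/3 · (1,4)+ 3/3 · (1,5)+ 2/2
Row 2: (2,0)+ 0/1 · (2,2)+ 2/3 · (2,3)+ 3/3 · (2,5)+ 1/2 · (2,6)# 1/2
Row 3: (3,0)# 0/2 · (3,1)+ 0/3 · (3,2)# 0/4 · (3,3)+ 2/3 · (3,4)+ 1/2 · (3,6)# 1/1
Row 4: (4,1)# 0/2 · (4,2)+ 0/2 · (4,4)# 0/1
Sum over 23 particles: 1/1 + 3/3 + 2/2 + 1/1 + 2/2 + 4/4 + 3/3 + 3/3 + 2/2 + 0/1 + 2/3 + 3/3 + 1/2 + 1/2 + 0/2 + 0/3 + 0/4 + 2/3 + 1/2 + 1/1 + 0/2 + 0/2 + 0/1 = 83/6; mean = 83/6 ÷ 23 = 83/138 = 0.601449… → 0.601.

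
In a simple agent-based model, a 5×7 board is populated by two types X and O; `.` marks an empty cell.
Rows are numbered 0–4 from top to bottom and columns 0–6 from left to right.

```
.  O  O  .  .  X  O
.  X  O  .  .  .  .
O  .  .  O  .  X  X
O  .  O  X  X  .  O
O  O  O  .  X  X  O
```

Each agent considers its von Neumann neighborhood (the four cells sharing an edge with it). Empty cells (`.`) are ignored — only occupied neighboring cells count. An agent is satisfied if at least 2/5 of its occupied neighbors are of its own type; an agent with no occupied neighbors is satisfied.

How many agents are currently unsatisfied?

5

Row 0: (0,1)O 1/2 ✓ · (0,2)O 2/2 ✓ · (0,5)X 0/1 ✗ · (0,6)O 0/1 ✗
Row 1: (1,1)X 0/2 ✗ · (1,2)O 1/2 ✓
Row 2: (2,0)O 1/1 ✓ · (2,3)O 0/1 ✗ · (2,5)X 1/1 ✓ · (2,6)X 1/2 ✓
Row 3: (3,0)O 2/2 ✓ · (3,2)O 1/2 ✓ · (3,3)X 1/3 ✗ · (3,4)X 2/2 ✓ · (3,6)O 1/2 ✓
Row 4: (4,0)O 2/2 ✓ · (4,1)O 2/2 ✓ · (4,2)O 2/2 ✓ · (4,4)X 2/2 ✓ · (4,5)X 1/2 ✓ · (4,6)O 1/2 ✓
Unsatisfied: (0,5), (0,6), (1,1), (2,3), (3,3) — 5 in total.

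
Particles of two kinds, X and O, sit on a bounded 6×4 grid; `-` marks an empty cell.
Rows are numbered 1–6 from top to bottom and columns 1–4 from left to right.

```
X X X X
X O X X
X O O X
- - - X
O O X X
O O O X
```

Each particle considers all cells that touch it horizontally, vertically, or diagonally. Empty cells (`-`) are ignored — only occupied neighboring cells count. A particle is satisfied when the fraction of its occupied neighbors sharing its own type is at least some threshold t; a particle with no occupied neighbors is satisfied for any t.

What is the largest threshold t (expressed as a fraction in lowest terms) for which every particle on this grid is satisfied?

1/4

Row 1: (1,1)X 2/3 · (1,2)X 4/5 · (1,3)X 4/5 · (1,4)X 3/3
Row 2: (2,1)X 3/5 · (2,2)O 2/8 · (2,3)X 5/8 · (2,4)X 4/5
Row 3: (3,1)X 1/3 · (3,2)O 2/5 · (3,3)O 2/6 · (3,4)X 3/4
Row 4: (4,4)X 3/4
Row 5: (5,1)O 3/3 · (5,2)O 4/5 · (5,3)X 3/6 · (5,4)X 3/4
Row 6: (6,1)O 3/3 · (6,2)O 4/5 · (6,3)O 2/5 · (6,4)X 2/3
The smallest same-type fraction is 2/8 at (2,2), which reduces to 1/4. Any threshold above that leaves this particle unsatisfied.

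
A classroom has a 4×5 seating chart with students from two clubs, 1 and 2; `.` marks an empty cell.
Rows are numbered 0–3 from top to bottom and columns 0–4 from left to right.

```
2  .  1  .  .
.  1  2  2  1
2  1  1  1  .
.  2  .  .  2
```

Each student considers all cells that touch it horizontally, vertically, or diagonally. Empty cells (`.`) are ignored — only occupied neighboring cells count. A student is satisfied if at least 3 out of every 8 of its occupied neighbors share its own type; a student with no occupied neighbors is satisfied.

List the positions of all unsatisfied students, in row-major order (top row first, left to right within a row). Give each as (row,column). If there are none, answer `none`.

(0,0), (0,2), (1,2), (1,3), (2,0), (3,1), (3,4)

(0,0)2 0/1 unhappy
(0,2)1 1/3 unhappy
(1,1)1 3/6 ok
(1,2)2 1/6 unhappy
(1,3)2 1/5 unhappy
(1,4)1 1/2 ok
(2,0)2 1/3 unhappy
(2,1)1 2/5 ok
(2,2)1 3/6 ok
(2,3)1 2/5 ok
(3,1)2 1/3 unhappy
(3,4)2 0/1 unhappy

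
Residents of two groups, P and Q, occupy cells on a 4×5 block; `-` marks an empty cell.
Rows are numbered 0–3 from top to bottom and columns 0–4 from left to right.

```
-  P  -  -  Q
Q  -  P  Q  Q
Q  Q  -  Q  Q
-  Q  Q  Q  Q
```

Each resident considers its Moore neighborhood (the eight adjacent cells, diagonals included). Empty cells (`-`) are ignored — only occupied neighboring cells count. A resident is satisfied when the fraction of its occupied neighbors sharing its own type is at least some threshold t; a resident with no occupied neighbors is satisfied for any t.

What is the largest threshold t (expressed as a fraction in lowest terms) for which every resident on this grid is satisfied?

(0,1)P 1/2
(0,4)Q 2/2
(1,0)Q 2/3
(1,2)P 1/4
(1,3)Q 4/5
(1,4)Q 4/4
(2,0)Q 3/3
(2,1)Q 4/5
(2,3)Q 6/7
(2,4)Q 5/5
(3,1)Q 3/3
(3,2)Q 4/4
(3,3)Q 4/4
(3,4)Q 3/3
The smallest same-type fraction is 1/4 at (1,2), which reduces to 1/4. Any threshold above that leaves this resident unsatisfied.

1/4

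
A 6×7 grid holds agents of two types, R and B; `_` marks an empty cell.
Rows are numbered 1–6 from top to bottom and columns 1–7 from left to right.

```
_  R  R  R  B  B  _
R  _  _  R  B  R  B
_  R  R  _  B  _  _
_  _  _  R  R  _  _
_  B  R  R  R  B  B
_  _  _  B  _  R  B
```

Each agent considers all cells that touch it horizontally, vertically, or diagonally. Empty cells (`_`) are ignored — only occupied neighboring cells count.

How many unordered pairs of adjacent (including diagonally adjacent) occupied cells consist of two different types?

21

Scan each occupied cell's neighbors to the right and below (and the two forward diagonals) so each pair is counted once.
From row 1: 5 unlike of 14 pairs (running 5/14).
From row 2: 5 unlike of 8 pairs (running 10/22).
From row 3: 2 unlike of 4 pairs (running 12/26).
From row 4: 1 unlike of 7 pairs (running 13/33).
From row 5: 7 unlike of 13 pairs (running 20/46).
From row 6: 1 unlike of 1 pairs (running 21/47).
Total adjacent occupied pairs: 47; unlike-type pairs: 21.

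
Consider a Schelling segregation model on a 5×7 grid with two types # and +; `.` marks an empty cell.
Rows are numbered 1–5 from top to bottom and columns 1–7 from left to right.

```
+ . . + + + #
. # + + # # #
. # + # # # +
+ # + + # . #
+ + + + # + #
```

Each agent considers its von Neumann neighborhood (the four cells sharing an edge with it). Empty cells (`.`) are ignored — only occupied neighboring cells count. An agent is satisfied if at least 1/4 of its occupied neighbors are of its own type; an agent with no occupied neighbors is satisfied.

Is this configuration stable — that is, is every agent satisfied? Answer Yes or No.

No

Row 1: (1,1)+ 0/0 satisfied · (1,4)+ 2/2 satisfied · (1,5)+ 2/3 satisfied · (1,6)+ 1/3 satisfied · (1,7)# 1/2 satisfied
Row 2: (2,2)# 1/2 satisfied · (2,3)+ 2/3 satisfied · (2,4)+ 2/4 satisfied · (2,5)# 2/4 satisfied · (2,6)# 3/4 satisfied · (2,7)# 2/3 satisfied
Row 3: (3,2)# 2/3 satisfied · (3,3)+ 2/4 satisfied · (3,4)# 1/4 satisfied · (3,5)# 4/4 satisfied · (3,6)# 2/3 satisfied · (3,7)+ 0/3 not
Row 4: (4,1)+ 1/2 satisfied · (4,2)# 1/4 satisfied · (4,3)+ 3/4 satisfied · (4,4)+ 2/4 satisfied · (4,5)# 2/3 satisfied · (4,7)# 1/2 satisfied
Row 5: (5,1)+ 2/2 satisfied · (5,2)+ 2/3 satisfied · (5,3)+ 3/3 satisfied · (5,4)+ 2/3 satisfied · (5,5)# 1/3 satisfied · (5,6)+ 0/2 not · (5,7)# 1/2 satisfied
For instance (3,7) has only 0/3 same-type neighbors, below 1/4.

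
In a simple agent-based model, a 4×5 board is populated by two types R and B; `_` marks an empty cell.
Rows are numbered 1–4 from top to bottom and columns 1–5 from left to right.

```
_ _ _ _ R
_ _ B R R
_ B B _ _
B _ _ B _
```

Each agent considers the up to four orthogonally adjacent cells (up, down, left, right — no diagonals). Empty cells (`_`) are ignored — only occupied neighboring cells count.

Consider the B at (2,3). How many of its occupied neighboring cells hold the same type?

Occupied neighbors of (2,3): (3,3)=B, (2,4)=R.
Same type (B): 1 of 2.

1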